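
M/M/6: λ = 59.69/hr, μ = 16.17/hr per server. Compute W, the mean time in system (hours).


a = 3.6914; ρ = 0.6152; P₀ = 0.023546
Lq = P₀·a^c·ρ/(c!(1−ρ)²) = 0.34386
Wq = Lq/λ = 0.34386/59.69 = 0.005761 hr
W = Wq + 1/μ = 0.005761 + 0.06184 = 0.06760 hr

Final: 0.06760 hr


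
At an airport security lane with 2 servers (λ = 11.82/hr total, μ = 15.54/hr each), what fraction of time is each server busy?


ρ = λ/(cμ) = 11.82/(2·15.54) = 11.82/31.08 = 0.3803

Final: 0.3803


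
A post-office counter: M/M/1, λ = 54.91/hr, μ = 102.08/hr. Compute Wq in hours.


ρ = 54.91/102.08 = 0.5379
Wq = ρ/(μ−λ) = 0.5379/(102.08 − 54.91) = 0.5379/47.17 = 0.01140 hr

Final: 0.01140 hr


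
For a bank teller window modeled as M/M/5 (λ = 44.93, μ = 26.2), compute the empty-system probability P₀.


a = λ/μ = 44.93/26.2 = 1.7149; ρ = a/c = 0.3430
Σ_{k=0}^{4} a^k/k! (terms k=0..4) = 1.00000 + 1.71489 + 1.47042 + 0.84053 + 0.36035 = 5.38619
Tail: a^5/(5!(1−ρ)) = 14.83118/(120·0.6570) = 0.18811
P₀ = 1/(5.38619 + 0.18811) = 1/5.57430 = 0.179395

Final: 0.179395


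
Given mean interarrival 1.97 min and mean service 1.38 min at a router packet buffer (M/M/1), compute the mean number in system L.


λ = 60/1.97 = 30.4569 /hr
μ = 60/1.38 = 43.4783 /hr
ρ = λ/μ = 30.4569/43.4783 = 0.7005
L = ρ/(1−ρ) = 0.7005/0.2995 = 2.3390

Final: 2.3390


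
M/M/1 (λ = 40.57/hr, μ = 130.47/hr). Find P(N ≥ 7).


ρ = 40.57/130.47 = 0.3110
P(N ≥ n) = ρ^n = 0.3110^7 = 0.0002811

Final: 0.0002811


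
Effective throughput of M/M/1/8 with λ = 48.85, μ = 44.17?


ρ = 1.1060; P_K = (1−ρ)ρ^8/(1−ρ^9) = 0.160740
λ_eff = λ(1 − P_K) = 48.85·(1 − 0.160740) = 48.85·0.839260 = 40.9978 /hr

Final: 40.9978 /hr


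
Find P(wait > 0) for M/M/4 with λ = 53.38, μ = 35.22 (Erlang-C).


a = λ/μ = 1.5156; ρ = a/4 = 0.3789
P₀ = 0.217467 (from M/M/c formula)
C(c,a) = [a^c/(c!(1−ρ))]·P₀ = [5.27663/(24·0.6211)]·0.217467
= 0.35399·0.217467 = 0.076980

Final: 0.076980


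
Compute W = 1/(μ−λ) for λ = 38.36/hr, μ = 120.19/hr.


W = 1/(μ−λ) = 1/(120.19 − 38.36) = 1/81.83 = 0.01222 hr

Final: 0.01222 hr


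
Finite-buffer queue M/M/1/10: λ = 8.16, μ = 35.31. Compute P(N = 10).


ρ = λ/μ = 8.16/35.31 = 0.2311
P_K = (1−ρ)ρ^K/(1−ρ^(K+1)) = (0.7689·0.0000004344)/(1 − 0.0000001004)
= 0.0000003340/1.000000 = 0.0000003340

Final: 0.0000003340


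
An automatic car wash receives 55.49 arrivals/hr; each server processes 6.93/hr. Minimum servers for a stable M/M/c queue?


Stability requires cμ > λ ⇔ c > λ/μ.
λ/μ = 55.49/6.93 = 8.0072
Minimum integer c = ⌊8.0072⌋ + 1 = 9
Check: 9·6.93 = 62.37 > 55.49, while 8·6.93 = 55.44 ≤ 55.49

Final: 9 servers


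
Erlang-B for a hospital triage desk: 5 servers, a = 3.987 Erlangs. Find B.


B(c,a) = (a^c/c!) / Σ_{k=0}^{c} a^k/k!
a^5/5! = 8.395565
Σ terms (k=0..5): 1.00000 + 3.98700 + 7.94808 + 10.56300 + 10.52867 + 8.39557 = 42.422328
B = 8.395565/42.422328 = 0.197904

Final: 0.197904


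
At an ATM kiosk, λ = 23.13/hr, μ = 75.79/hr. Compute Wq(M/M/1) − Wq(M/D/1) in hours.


ρ = 23.13/75.79 = 0.3052
Wq(M/M/1) = ρ/(μ−λ) = 0.3052/52.66 = 0.005795 hr
Wq(M/D/1) = ρ/(2(μ−λ)) = 0.002898 hr
Savings = 0.005795 − 0.002898 = 0.002898 hr

Final: 0.002898 hr


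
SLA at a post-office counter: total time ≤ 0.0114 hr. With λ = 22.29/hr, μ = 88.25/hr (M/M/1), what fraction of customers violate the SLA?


W ~ Exponential(μ−λ) for M/M/1.
μ − λ = 88.25 − 22.29 = 65.9600
P(W > t) = e^{−(μ−λ)t} = e^{−0.7519} = 0.471449

Final: 0.471449


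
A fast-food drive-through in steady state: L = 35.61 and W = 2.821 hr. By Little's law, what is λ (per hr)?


λ = L/W = 35.61/2.821 = 12.6232 /hr

Final: 12.6232 /hr


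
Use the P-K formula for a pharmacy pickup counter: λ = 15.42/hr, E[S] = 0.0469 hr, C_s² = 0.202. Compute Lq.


ρ = λ·E[S] = 15.42·0.0469 = 0.7232
Lq = ρ²(1+C_s²)/(2(1−ρ)) = 0.5230·(1+0.202)/(2·0.2768)
= 0.5230·1.2020/0.5536 = 1.13559

Final: 1.13559


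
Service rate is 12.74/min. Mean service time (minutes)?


Mean service time = 1/μ = 1/12.74 minute = 0.07849 minute
In minutes: 0.07849 × 1 = 0.07849 min

Final: 0.07849 min


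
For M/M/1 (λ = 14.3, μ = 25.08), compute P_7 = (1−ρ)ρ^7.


ρ = 14.3/25.08 = 0.5702
P_n = (1−ρ)·ρ^n = (1 − 0.5702)·0.5702^7 = 0.4298·0.019591 = 0.008421

Final: 0.008421


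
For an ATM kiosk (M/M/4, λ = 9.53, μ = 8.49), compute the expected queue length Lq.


a = λ/μ = 1.1225; ρ = a/4 = 0.2806
P₀ = 0.324657
Lq = P₀·a^c·ρ / (c!·(1−ρ)²) = 0.324657·1.58760·0.2806/(24·0.51750)
= 0.01165

Final: 0.01165


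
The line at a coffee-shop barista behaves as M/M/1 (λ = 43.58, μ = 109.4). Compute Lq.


ρ = 43.58/109.4 = 0.3984
Lq = ρ²/(1−ρ) = 0.1587/0.6016 = 0.2638

Final: 0.2638


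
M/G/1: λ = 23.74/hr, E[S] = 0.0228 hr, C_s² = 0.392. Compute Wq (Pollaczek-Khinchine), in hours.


ρ = λ·E[S] = 23.74·0.0228 = 0.5413
E[S²] = E[S]²(1+C_s²) = 0.0228²·(1+0.392) = 0.0007236
Wq = λ·E[S²]/(2(1−ρ)) = 23.74·0.0007236/(2·0.4587) = 0.01872 hr

Final: 0.01872 hr


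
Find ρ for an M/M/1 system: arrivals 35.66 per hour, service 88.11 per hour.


ρ = λ/μ = 35.66/88.11 = 0.4047

Final: 0.4047


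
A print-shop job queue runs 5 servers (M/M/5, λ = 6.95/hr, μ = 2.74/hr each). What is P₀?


a = λ/μ = 6.95/2.74 = 2.5365; ρ = a/c = 0.5073
Σ_{k=0}^{4} a^k/k! (terms k=0..4) = 1.00000 + 2.53650 + 3.21691 + 2.71989 + 1.72475 = 11.19804
Tail: a^5/(5!(1−ρ)) = 104.99563/(120·0.4927) = 1.77585
P₀ = 1/(11.19804 + 1.77585) = 1/12.97389 = 0.077078

Final: 0.077078


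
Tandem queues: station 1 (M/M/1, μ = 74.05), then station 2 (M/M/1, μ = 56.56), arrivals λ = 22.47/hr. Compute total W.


Each node sees arrival rate λ = 22.47/hr (tandem ⇒ throughput preserved).
W₁ = 1/(μ₁−λ) = 1/(74.05−22.47) = 0.01939 hr
W₂ = 1/(μ₂−λ) = 1/(56.56−22.47) = 0.02933 hr
W_total = W₁ + W₂ = 0.01939 + 0.02933 = 0.04872 hr

Final: 0.04872 hr


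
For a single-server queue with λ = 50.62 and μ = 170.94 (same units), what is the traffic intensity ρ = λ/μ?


ρ = λ/μ = 50.62/170.94 = 0.2961

Final: 0.2961


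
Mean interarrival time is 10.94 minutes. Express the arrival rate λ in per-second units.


λ = 1/(interarrival time) in consistent units.
1 second = 0.0166667 min, so λ = 0.0166667/10.94 = 0.001523 per second

Final: 0.001523 /sec


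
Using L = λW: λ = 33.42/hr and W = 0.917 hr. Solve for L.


L = λW = 33.42·0.917 = 30.6461

Final: 30.6461


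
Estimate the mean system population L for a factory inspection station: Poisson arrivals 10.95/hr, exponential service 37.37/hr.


ρ = λ/μ = 10.95/37.37 = 0.2930
L = ρ/(1−ρ) = 0.2930/(1 − 0.2930) = 0.2930/0.7070 = 0.4145

Final: 0.4145


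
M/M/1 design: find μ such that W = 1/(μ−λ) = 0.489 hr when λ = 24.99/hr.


W = 1/(μ−λ) ⇒ μ − λ = 1/W = 1/0.489 = 2.0450
μ = λ + 1/W = 24.99 + 2.0450 = 27.0350 per hr

Final: 27.0350 /hr


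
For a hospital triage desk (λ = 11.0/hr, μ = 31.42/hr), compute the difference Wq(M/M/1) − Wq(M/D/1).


ρ = 11.0/31.42 = 0.3501
Wq(M/M/1) = ρ/(μ−λ) = 0.3501/20.42 = 0.01714 hr
Wq(M/D/1) = ρ/(2(μ−λ)) = 0.008572 hr
Savings = 0.01714 − 0.008572 = 0.008572 hr

Final: 0.008572 hr


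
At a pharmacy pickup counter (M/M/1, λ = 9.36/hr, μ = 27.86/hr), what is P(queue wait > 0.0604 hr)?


ρ = 9.36/27.86 = 0.3360
P(Wq > t) = ρ·e^{−(μ−λ)t} = 0.3360·e^{−1.1174}
= 0.3360·0.327129 = 0.109904

Final: 0.109904


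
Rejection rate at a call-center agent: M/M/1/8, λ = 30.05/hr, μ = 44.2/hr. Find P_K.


ρ = λ/μ = 30.05/44.2 = 0.6799
P_K = (1−ρ)ρ^K/(1−ρ^(K+1)) = (0.3201·0.045643)/(1 − 0.031031)
= 0.014612/0.968969 = 0.015080

Final: 0.015080


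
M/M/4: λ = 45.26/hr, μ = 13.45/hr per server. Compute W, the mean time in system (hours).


a = 3.3651; ρ = 0.8413; P₀ = 0.019986
Lq = P₀·a^c·ρ/(c!(1−ρ)²) = 3.56503
Wq = Lq/λ = 3.56503/45.26 = 0.07877 hr
W = Wq + 1/μ = 0.07877 + 0.07435 = 0.15312 hr

Final: 0.15312 hr


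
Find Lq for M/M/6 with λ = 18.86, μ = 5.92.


a = λ/μ = 3.1858; ρ = a/6 = 0.5310
P₀ = 0.040368
Lq = P₀·a^c·ρ / (c!·(1−ρ)²) = 0.040368·1045.49002·0.5310/(720·0.21999)
= 0.14148

Final: 0.14148


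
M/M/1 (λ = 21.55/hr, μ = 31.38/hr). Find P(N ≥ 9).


ρ = 21.55/31.38 = 0.6867
P(N ≥ n) = ρ^n = 0.6867^9 = 0.033974

Final: 0.033974


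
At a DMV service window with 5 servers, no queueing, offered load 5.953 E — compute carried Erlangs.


B(5,5.953) = 0.357106 (Erlang-B)
Carried load = a(1 − B) = 5.953·(1 − 0.357106) = 5.953·0.642894 = 3.8271 E

Final: 3.8271 Erlangs


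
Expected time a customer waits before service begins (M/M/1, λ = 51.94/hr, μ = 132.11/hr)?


ρ = 51.94/132.11 = 0.3932
Wq = ρ/(μ−λ) = 0.3932/(132.11 − 51.94) = 0.3932/80.17 = 0.004904 hr

Final: 0.004904 hr


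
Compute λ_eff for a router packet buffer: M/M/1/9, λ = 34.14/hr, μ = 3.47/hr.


ρ = 9.8386; P_K = (1−ρ)ρ^9/(1−ρ^10) = 0.898360
λ_eff = λ(1 − P_K) = 34.14·(1 − 0.898360) = 34.14·0.101640 = 3.4700 /hr

Final: 3.4700 /hr


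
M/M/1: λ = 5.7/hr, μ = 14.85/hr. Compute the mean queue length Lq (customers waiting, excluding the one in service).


ρ = 5.7/14.85 = 0.3838
Lq = ρ²/(1−ρ) = 0.1473/0.6162 = 0.2391

Final: 0.2391


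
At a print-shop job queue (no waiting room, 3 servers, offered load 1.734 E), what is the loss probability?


B(c,a) = (a^c/c!) / Σ_{k=0}^{c} a^k/k!
a^3/3! = 0.868952
Σ terms (k=0..3): 1.00000 + 1.73400 + 1.50338 + 0.86895 = 5.106330
B = 0.868952/5.106330 = 0.170172

Final: 0.170172


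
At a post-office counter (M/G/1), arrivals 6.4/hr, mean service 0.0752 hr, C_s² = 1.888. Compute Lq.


ρ = λ·E[S] = 6.4·0.0752 = 0.4813
Lq = ρ²(1+C_s²)/(2(1−ρ)) = 0.2316·(1+1.888)/(2·0.5187)
= 0.2316·2.8880/1.0374 = 0.64481

Final: 0.64481


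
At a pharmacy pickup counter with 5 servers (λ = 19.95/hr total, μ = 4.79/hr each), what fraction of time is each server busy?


ρ = λ/(cμ) = 19.95/(5·4.79) = 19.95/23.95 = 0.8330

Final: 0.8330


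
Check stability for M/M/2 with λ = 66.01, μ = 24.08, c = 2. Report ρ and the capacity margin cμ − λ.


Total capacity cμ = 2·24.08 = 48.16/hr
ρ = λ/(cμ) = 66.01/48.16 = 1.3706
Stable ⇔ ρ < 1: NO
Spare capacity = cμ − λ = 48.16 − 66.01 = -17.85/hr

Final: ρ = 1.3706; unstable; margin = -17.85/hr


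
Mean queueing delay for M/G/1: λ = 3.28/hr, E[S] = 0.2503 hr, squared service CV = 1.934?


ρ = λ·E[S] = 3.28·0.2503 = 0.8210
E[S²] = E[S]²(1+C_s²) = 0.2503²·(1+1.934) = 0.183815
Wq = λ·E[S²]/(2(1−ρ)) = 3.28·0.183815/(2·0.1790) = 1.68397 hr

Final: 1.68397 hr


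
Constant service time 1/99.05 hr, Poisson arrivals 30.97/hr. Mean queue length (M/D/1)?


ρ = 30.97/99.05 = 0.3127
M/D/1: Lq = ρ²/(2(1−ρ)) = 0.09776/(2·0.6873) = 0.07112

Final: 0.07112


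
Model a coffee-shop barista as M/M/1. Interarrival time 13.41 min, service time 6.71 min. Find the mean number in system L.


λ = 60/13.41 = 4.4743 /hr
μ = 60/6.71 = 8.9419 /hr
ρ = λ/μ = 4.4743/8.9419 = 0.5004
L = ρ/(1−ρ) = 0.5004/0.4996 = 1.0015

Final: 1.0015


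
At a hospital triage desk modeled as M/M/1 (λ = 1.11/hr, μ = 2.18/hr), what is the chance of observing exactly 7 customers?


ρ = 1.11/2.18 = 0.5092
P_n = (1−ρ)·ρ^n = (1 − 0.5092)·0.5092^7 = 0.4908·0.008873 = 0.004355

Final: 0.004355


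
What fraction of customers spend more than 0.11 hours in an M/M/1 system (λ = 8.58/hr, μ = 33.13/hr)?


W ~ Exponential(μ−λ) for M/M/1.
μ − λ = 33.13 − 8.58 = 24.5500
P(W > t) = e^{−(μ−λ)t} = e^{−2.7005} = 0.067172

Final: 0.067172


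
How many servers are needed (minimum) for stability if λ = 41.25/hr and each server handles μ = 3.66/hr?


Stability requires cμ > λ ⇔ c > λ/μ.
λ/μ = 41.25/3.66 = 11.2705
Minimum integer c = ⌊11.2705⌋ + 1 = 12
Check: 12·3.66 = 43.92 > 41.25, while 11·3.66 = 40.26 ≤ 41.25

Final: 12 servers


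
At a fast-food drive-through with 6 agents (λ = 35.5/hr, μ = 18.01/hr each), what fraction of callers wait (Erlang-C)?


a = λ/μ = 1.9711; ρ = a/6 = 0.3285
P₀ = 0.139111 (from M/M/c formula)
C(c,a) = [a^c/(c!(1−ρ))]·P₀ = [58.65268/(720·0.6715)]·0.139111
= 0.12132·0.139111 = 0.016877

Final: 0.016877


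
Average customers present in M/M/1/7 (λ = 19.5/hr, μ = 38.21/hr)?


ρ = 19.5/38.21 = 0.5103
L = ρ[1 − (K+1)ρ^K + Kρ^(K+1)] / [(1−ρ)(1−ρ^(K+1))]
Numerator: 0.5103·(1 − 8·0.009016 + 7·0.004601) = 0.489966
Denominator: (0.4897)·(0.995399) = 0.487409
L = 0.489966/0.487409 = 1.0052

Final: 1.0052


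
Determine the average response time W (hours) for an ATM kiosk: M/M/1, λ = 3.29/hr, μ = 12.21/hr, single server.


W = 1/(μ−λ) = 1/(12.21 − 3.29) = 1/8.92 = 0.1121 hr

Final: 0.1121 hr


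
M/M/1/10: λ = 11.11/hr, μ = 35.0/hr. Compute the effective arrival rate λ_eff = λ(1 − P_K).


ρ = 0.3174; P_K = (1−ρ)ρ^10/(1−ρ^11) = 0.000007089
λ_eff = λ(1 − P_K) = 11.11·(1 − 0.000007089) = 11.11·0.999993 = 11.1099 /hr

Final: 11.1099 /hr


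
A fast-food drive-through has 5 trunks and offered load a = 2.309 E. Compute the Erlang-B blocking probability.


B(c,a) = (a^c/c!) / Σ_{k=0}^{c} a^k/k!
a^5/5! = 0.546938
Σ terms (k=0..5): 1.00000 + 2.30900 + 2.66574 + 2.05173 + 1.18436 + 0.54694 = 9.757773
B = 0.546938/9.757773 = 0.056052

Final: 0.056052


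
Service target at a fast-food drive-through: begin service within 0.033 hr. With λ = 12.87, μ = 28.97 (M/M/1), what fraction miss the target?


ρ = 12.87/28.97 = 0.4443
P(Wq > t) = ρ·e^{−(μ−λ)t} = 0.4443·e^{−0.5313}
= 0.4443·0.587840 = 0.261150

Final: 0.261150


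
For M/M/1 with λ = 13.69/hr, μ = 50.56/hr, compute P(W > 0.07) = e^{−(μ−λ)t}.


W ~ Exponential(μ−λ) for M/M/1.
μ − λ = 50.56 − 13.69 = 36.8700
P(W > t) = e^{−(μ−λ)t} = e^{−2.5809} = 0.075706

Final: 0.075706


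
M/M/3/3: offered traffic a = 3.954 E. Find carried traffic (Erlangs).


B(3,3.954) = 0.446516 (Erlang-B)
Carried load = a(1 − B) = 3.954·(1 − 0.446516) = 3.954·0.553484 = 2.1885 E

Final: 2.1885 Erlangs


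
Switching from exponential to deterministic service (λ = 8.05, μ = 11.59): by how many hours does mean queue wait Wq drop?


ρ = 8.05/11.59 = 0.6946
Wq(M/M/1) = ρ/(μ−λ) = 0.6946/3.54 = 0.19620 hr
Wq(M/D/1) = ρ/(2(μ−λ)) = 0.09810 hr
Savings = 0.19620 − 0.09810 = 0.09810 hr

Final: 0.09810 hr


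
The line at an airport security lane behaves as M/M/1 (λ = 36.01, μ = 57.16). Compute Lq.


ρ = 36.01/57.16 = 0.6300
Lq = ρ²/(1−ρ) = 0.3969/0.3700 = 1.0726

Final: 1.0726


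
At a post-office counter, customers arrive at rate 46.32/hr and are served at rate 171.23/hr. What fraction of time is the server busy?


ρ = λ/μ = 46.32/171.23 = 0.2705

Final: 0.2705


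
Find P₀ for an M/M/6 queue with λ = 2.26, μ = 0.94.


a = λ/μ = 2.26/0.94 = 2.4043; ρ = a/c = 0.4007
Σ_{k=0}^{5} a^k/k! (terms k=0..5) = 1.00000 + 2.40426 + 2.89022 + 2.31628 + 1.39223 + 0.66946 = 10.67244
Tail: a^6/(6!(1−ρ)) = 193.14502/(720·0.5993) = 0.44762
P₀ = 1/(10.67244 + 0.44762) = 1/11.12006 = 0.089928

Final: 0.089928


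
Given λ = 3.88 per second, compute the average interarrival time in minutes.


Mean interarrival time = 1/λ = 1/3.88 second = 0.25773 second
In minutes: 0.25773 × 0.0166667 = 0.004296 min

Final: 0.004296 min


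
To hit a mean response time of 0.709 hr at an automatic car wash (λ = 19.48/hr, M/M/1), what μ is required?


W = 1/(μ−λ) ⇒ μ − λ = 1/W = 1/0.709 = 1.4104
μ = λ + 1/W = 19.48 + 1.4104 = 20.8904 per hr

Final: 20.8904 /hr


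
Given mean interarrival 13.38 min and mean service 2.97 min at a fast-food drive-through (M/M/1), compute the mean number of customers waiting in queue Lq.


λ = 60/13.38 = 4.4843 /hr
μ = 60/2.97 = 20.2020 /hr
ρ = λ/μ = 4.4843/20.2020 = 0.2220
Lq = ρ²/(1−ρ) = 0.04927/0.7780 = 0.06333

Final: 0.06333


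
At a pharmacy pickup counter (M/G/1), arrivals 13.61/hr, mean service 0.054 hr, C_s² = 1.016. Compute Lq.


ρ = λ·E[S] = 13.61·0.054 = 0.7349
Lq = ρ²(1+C_s²)/(2(1−ρ)) = 0.5401·(1+1.016)/(2·0.2651)
= 0.5401·2.0160/0.5301 = 2.05409

Final: 2.05409


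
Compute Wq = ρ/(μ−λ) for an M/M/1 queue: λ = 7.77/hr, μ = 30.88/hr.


ρ = 7.77/30.88 = 0.2516
Wq = ρ/(μ−λ) = 0.2516/(30.88 − 7.77) = 0.2516/23.11 = 0.01089 hr

Final: 0.01089 hr


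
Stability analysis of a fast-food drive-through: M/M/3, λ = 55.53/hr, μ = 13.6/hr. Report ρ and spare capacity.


Total capacity cμ = 3·13.6 = 40.80/hr
ρ = λ/(cμ) = 55.53/40.80 = 1.3610
Stable ⇔ ρ < 1: NO
Spare capacity = cμ − λ = 40.80 − 55.53 = -14.73/hr

Final: ρ = 1.3610; unstable; margin = -14.73/hr


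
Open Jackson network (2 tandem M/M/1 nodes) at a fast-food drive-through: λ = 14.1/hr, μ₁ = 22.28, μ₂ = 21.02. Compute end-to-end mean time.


Each node sees arrival rate λ = 14.1/hr (tandem ⇒ throughput preserved).
W₁ = 1/(μ₁−λ) = 1/(22.28−14.1) = 0.12225 hr
W₂ = 1/(μ₂−λ) = 1/(21.02−14.1) = 0.14451 hr
W_total = W₁ + W₂ = 0.12225 + 0.14451 = 0.26676 hr

Final: 0.26676 hr


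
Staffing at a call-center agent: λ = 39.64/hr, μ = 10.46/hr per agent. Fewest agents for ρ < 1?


Stability requires cμ > λ ⇔ c > λ/μ.
λ/μ = 39.64/10.46 = 3.7897
Minimum integer c = ⌊3.7897⌋ + 1 = 4
Check: 4·10.46 = 41.84 > 39.64, while 3·10.46 = 31.38 ≤ 39.64

Final: 4 servers


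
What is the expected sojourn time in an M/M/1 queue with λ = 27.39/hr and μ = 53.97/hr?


W = 1/(μ−λ) = 1/(53.97 − 27.39) = 1/26.58 = 0.03762 hr

Final: 0.03762 hr


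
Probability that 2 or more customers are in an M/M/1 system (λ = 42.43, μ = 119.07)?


ρ = 42.43/119.07 = 0.3563
P(N ≥ n) = ρ^n = 0.3563^2 = 0.126982

Final: 0.126982


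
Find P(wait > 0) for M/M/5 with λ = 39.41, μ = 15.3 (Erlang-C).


a = λ/μ = 2.5758; ρ = a/5 = 0.5152
P₀ = 0.073939 (from M/M/c formula)
C(c,a) = [a^c/(c!(1−ρ))]·P₀ = [113.39007/(120·0.4848)]·0.073939
= 1.94894·0.073939 = 0.144102

Final: 0.144102


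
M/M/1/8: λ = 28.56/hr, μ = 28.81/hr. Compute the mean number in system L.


ρ = 28.56/28.81 = 0.9913
L = ρ[1 − (K+1)ρ^K + Kρ^(K+1)] / [(1−ρ)(1−ρ^(K+1))]
Numerator: 0.9913·(1 − 9·0.932652 + 8·0.924559) = 0.002581
Denominator: (0.008678)·(0.075441) = 0.0006546
L = 0.002581/0.0006546 = 3.9419

Final: 3.9419


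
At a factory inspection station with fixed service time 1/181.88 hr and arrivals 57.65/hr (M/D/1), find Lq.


ρ = 57.65/181.88 = 0.3170
M/D/1: Lq = ρ²/(2(1−ρ)) = 0.1005/(2·0.6830) = 0.07355

Final: 0.07355


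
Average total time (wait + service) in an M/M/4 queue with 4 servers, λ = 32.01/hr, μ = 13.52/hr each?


a = 2.3676; ρ = 0.5919; P₀ = 0.086277
Lq = P₀·a^c·ρ/(c!(1−ρ)²) = 0.40146
Wq = Lq/λ = 0.40146/32.01 = 0.01254 hr
W = Wq + 1/μ = 0.01254 + 0.07396 = 0.08651 hr

Final: 0.08651 hr


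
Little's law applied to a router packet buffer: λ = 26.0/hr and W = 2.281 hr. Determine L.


L = λW = 26.0·2.281 = 59.3060

Final: 59.3060


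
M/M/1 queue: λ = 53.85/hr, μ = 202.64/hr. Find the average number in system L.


ρ = λ/μ = 53.85/202.64 = 0.2657
L = ρ/(1−ρ) = 0.2657/(1 − 0.2657) = 0.2657/0.7343 = 0.3619

Final: 0.3619


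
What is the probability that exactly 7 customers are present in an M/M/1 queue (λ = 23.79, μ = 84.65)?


ρ = 23.79/84.65 = 0.2810
P_n = (1−ρ)·ρ^n = (1 − 0.2810)·0.2810^7 = 0.7190·0.0001385 = 0.00009956

Final: 0.00009956


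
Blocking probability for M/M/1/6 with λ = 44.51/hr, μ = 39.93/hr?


ρ = λ/μ = 44.51/39.93 = 1.1147
P_K = (1−ρ)ρ^K/(1−ρ^(K+1)) = (-0.1147·1.918447)/(1 − 2.138494)
= -0.220047/-1.138494 = 0.193279

Final: 0.193279


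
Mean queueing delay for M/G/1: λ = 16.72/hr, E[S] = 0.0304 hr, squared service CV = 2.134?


ρ = λ·E[S] = 16.72·0.0304 = 0.5083
E[S²] = E[S]²(1+C_s²) = 0.0304²·(1+2.134) = 0.002896
Wq = λ·E[S²]/(2(1−ρ)) = 16.72·0.002896/(2·0.4917) = 0.04924 hr

Final: 0.04924 hr


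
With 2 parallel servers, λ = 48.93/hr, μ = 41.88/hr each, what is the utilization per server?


ρ = λ/(cμ) = 48.93/(2·41.88) = 48.93/83.76 = 0.5842

Final: 0.5842


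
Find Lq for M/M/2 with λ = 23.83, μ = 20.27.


a = λ/μ = 1.1756; ρ = a/2 = 0.5878
P₀ = 0.259593
Lq = P₀·a^c·ρ / (c!·(1−ρ)²) = 0.259593·1.38210·0.5878/(2·0.16990)
= 0.62067

Final: 0.62067


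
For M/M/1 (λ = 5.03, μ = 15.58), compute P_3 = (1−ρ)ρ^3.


ρ = 5.03/15.58 = 0.3228
P_n = (1−ρ)·ρ^n = (1 − 0.3228)·0.3228^3 = 0.6772·0.033651 = 0.022787

Final: 0.022787


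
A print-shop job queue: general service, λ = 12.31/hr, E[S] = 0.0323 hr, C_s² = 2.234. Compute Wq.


ρ = λ·E[S] = 12.31·0.0323 = 0.3976
E[S²] = E[S]²(1+C_s²) = 0.0323²·(1+2.234) = 0.003374
Wq = λ·E[S²]/(2(1−ρ)) = 12.31·0.003374/(2·0.6024) = 0.03447 hr

Final: 0.03447 hr


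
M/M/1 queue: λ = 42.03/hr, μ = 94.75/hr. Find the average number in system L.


ρ = λ/μ = 42.03/94.75 = 0.4436
L = ρ/(1−ρ) = 0.4436/(1 − 0.4436) = 0.4436/0.5564 = 0.7972

Final: 0.7972


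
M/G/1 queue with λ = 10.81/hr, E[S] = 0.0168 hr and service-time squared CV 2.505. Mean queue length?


ρ = λ·E[S] = 10.81·0.0168 = 0.1816
Lq = ρ²(1+C_s²)/(2(1−ρ)) = 0.03298·(1+2.505)/(2·0.8184)
= 0.03298·3.5050/1.6368 = 0.07063

Final: 0.07063


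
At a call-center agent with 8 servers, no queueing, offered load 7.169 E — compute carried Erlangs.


B(8,7.169) = 0.188534 (Erlang-B)
Carried load = a(1 − B) = 7.169·(1 − 0.188534) = 7.169·0.811466 = 5.8174 E

Final: 5.8174 Erlangs


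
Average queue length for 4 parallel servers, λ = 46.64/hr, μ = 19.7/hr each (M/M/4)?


a = λ/μ = 2.3675; ρ = a/4 = 0.5919
P₀ = 0.086287
Lq = P₀·a^c·ρ / (c!·(1−ρ)²) = 0.086287·31.41733·0.5919/(24·0.16656)
= 0.40138

Final: 0.40138


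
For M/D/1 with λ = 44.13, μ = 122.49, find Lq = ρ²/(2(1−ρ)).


ρ = 44.13/122.49 = 0.3603
M/D/1: Lq = ρ²/(2(1−ρ)) = 0.1298/(2·0.6397) = 0.10145

Final: 0.10145


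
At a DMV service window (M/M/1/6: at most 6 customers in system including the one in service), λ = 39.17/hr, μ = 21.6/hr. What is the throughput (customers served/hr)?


ρ = 1.8134; P_K = (1−ρ)ρ^6/(1−ρ^7) = 0.455622
λ_eff = λ(1 − P_K) = 39.17·(1 − 0.455622) = 39.17·0.544378 = 21.3233 /hr

Final: 21.3233 /hr


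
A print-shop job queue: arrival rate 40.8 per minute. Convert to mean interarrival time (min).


Mean interarrival time = 1/λ = 1/40.8 minute = 0.02451 minute
In minutes: 0.02451 × 1 = 0.02451 min

Final: 0.02451 min


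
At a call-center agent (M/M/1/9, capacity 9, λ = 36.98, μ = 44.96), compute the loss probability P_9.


ρ = λ/μ = 36.98/44.96 = 0.8225
P_K = (1−ρ)ρ^K/(1−ρ^(K+1)) = (0.1775·0.172292)/(1 − 0.141712)
= 0.030580/0.858288 = 0.035629

Final: 0.035629


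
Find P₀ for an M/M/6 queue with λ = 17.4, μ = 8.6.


a = λ/μ = 17.4/8.6 = 2.0233; ρ = a/c = 0.3372
Σ_{k=0}^{5} a^k/k! (terms k=0..5) = 1.00000 + 2.02326 + 2.04678 + 1.38039 + 0.69822 + 0.28254 = 7.43118
Tail: a^6/(6!(1−ρ)) = 68.59695/(720·0.6628) = 0.14375
P₀ = 1/(7.43118 + 0.14375) = 1/7.57493 = 0.132014

Final: 0.132014


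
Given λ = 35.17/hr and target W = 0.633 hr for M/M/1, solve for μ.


W = 1/(μ−λ) ⇒ μ − λ = 1/W = 1/0.633 = 1.5798
μ = λ + 1/W = 35.17 + 1.5798 = 36.7498 per hr

Final: 36.7498 /hr


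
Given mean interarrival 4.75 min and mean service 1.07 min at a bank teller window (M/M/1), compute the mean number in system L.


λ = 60/4.75 = 12.6316 /hr
μ = 60/1.07 = 56.0748 /hr
ρ = λ/μ = 12.6316/56.0748 = 0.2253
L = ρ/(1−ρ) = 0.2253/0.7747 = 0.2908

Final: 0.2908


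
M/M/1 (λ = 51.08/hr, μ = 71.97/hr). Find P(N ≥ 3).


ρ = 51.08/71.97 = 0.7097
P(N ≥ n) = ρ^n = 0.7097^3 = 0.357518

Final: 0.357518


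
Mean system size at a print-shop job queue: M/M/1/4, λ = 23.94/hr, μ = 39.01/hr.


ρ = 23.94/39.01 = 0.6137
L = ρ[1 − (K+1)ρ^K + Kρ^(K+1)] / [(1−ρ)(1−ρ^(K+1))]
Numerator: 0.6137·(1 − 5·0.141838 + 4·0.087044) = 0.392139
Denominator: (0.3863)·(0.912956) = 0.352685
L = 0.392139/0.352685 = 1.1119

Final: 1.1119


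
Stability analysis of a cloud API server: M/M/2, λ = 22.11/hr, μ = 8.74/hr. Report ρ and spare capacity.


Total capacity cμ = 2·8.74 = 17.48/hr
ρ = λ/(cμ) = 22.11/17.48 = 1.2649
Stable ⇔ ρ < 1: NO
Spare capacity = cμ − λ = 17.48 − 22.11 = -4.63/hr

Final: ρ = 1.2649; unstable; margin = -4.63/hr


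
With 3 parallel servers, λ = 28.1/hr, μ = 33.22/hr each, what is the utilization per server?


ρ = λ/(cμ) = 28.1/(3·33.22) = 28.1/99.66 = 0.2820

Final: 0.2820


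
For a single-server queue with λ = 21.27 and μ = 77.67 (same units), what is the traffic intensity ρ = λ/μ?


ρ = λ/μ = 21.27/77.67 = 0.2739

Final: 0.2739


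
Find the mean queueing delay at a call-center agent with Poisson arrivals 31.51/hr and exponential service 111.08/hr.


ρ = 31.51/111.08 = 0.2837
Wq = ρ/(μ−λ) = 0.2837/(111.08 − 31.51) = 0.2837/79.57 = 0.003565 hr

Final: 0.003565 hr


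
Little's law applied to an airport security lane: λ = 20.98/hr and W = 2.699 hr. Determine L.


L = λW = 20.98·2.699 = 56.6250

Final: 56.6250


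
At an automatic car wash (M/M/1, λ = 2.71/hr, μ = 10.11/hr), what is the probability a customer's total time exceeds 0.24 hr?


W ~ Exponential(μ−λ) for M/M/1.
μ − λ = 10.11 − 2.71 = 7.4000
P(W > t) = e^{−(μ−λ)t} = e^{−1.7760} = 0.169314

Final: 0.169314


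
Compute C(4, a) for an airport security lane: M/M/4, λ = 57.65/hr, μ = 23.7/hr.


a = λ/μ = 2.4325; ρ = a/4 = 0.6081
P₀ = 0.079921 (from M/M/c formula)
C(c,a) = [a^c/(c!(1−ρ))]·P₀ = [35.01095/(24·0.3919)]·0.079921
= 3.72256·0.079921 = 0.297510

Final: 0.297510


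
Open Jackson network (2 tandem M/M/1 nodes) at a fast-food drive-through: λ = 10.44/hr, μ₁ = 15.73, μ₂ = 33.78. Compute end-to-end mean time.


Each node sees arrival rate λ = 10.44/hr (tandem ⇒ throughput preserved).
W₁ = 1/(μ₁−λ) = 1/(15.73−10.44) = 0.18904 hr
W₂ = 1/(μ₂−λ) = 1/(33.78−10.44) = 0.04284 hr
W_total = W₁ + W₂ = 0.18904 + 0.04284 = 0.23188 hr

Final: 0.23188 hr


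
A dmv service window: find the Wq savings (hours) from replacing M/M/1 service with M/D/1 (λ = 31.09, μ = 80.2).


ρ = 31.09/80.2 = 0.3877
Wq(M/M/1) = ρ/(μ−λ) = 0.3877/49.11 = 0.007894 hr
Wq(M/D/1) = ρ/(2(μ−λ)) = 0.003947 hr
Savings = 0.007894 − 0.003947 = 0.003947 hr

Final: 0.003947 hr


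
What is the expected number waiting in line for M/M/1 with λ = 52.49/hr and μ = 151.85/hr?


ρ = 52.49/151.85 = 0.3457
Lq = ρ²/(1−ρ) = 0.1195/0.6543 = 0.1826

Final: 0.1826


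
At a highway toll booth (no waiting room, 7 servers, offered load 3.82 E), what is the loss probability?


B(c,a) = (a^c/c!) / Σ_{k=0}^{c} a^k/k!
a^7/7! = 2.355120
Σ terms (k=0..7): 1.00000 + 3.82000 + 7.29620 + 9.29049 + 8.87242 + 6.77853 + 4.31566 + 2.35512 = 43.728432
B = 2.355120/43.728432 = 0.053858

Final: 0.053858


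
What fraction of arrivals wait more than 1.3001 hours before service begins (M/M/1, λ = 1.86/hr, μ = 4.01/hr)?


ρ = 1.86/4.01 = 0.4638
P(Wq > t) = ρ·e^{−(μ−λ)t} = 0.4638·e^{−2.7952}
= 0.4638·0.061102 = 0.028341

Final: 0.028341


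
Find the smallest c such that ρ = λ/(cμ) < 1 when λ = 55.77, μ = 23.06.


Stability requires cμ > λ ⇔ c > λ/μ.
λ/μ = 55.77/23.06 = 2.4185
Minimum integer c = ⌊2.4185⌋ + 1 = 3
Check: 3·23.06 = 69.18 > 55.77, while 2·23.06 = 46.12 ≤ 55.77

Final: 3 servers


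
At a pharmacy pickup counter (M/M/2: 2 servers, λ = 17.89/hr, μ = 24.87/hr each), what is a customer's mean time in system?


a = 0.7193; ρ = 0.3597; P₀ = 0.470945
Lq = P₀·a^c·ρ/(c!(1−ρ)²) = 0.10688
Wq = Lq/λ = 0.10688/17.89 = 0.005974 hr
W = Wq + 1/μ = 0.005974 + 0.04021 = 0.04618 hr

Final: 0.04618 hr


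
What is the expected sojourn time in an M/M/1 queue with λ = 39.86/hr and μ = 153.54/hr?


W = 1/(μ−λ) = 1/(153.54 − 39.86) = 1/113.68 = 0.008797 hr

Final: 0.008797 hr


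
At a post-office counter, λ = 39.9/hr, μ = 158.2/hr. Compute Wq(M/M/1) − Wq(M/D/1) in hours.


ρ = 39.9/158.2 = 0.2522
Wq(M/M/1) = ρ/(μ−λ) = 0.2522/118.30 = 0.002132 hr
Wq(M/D/1) = ρ/(2(μ−λ)) = 0.001066 hr
Savings = 0.002132 − 0.001066 = 0.001066 hr

Final: 0.001066 hr


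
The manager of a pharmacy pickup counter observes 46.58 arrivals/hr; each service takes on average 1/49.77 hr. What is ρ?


ρ = λ/μ = 46.58/49.77 = 0.9359

Final: 0.9359


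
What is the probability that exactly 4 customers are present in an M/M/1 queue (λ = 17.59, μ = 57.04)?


ρ = 17.59/57.04 = 0.3084
P_n = (1−ρ)·ρ^n = (1 − 0.3084)·0.3084^4 = 0.6916·0.009044 = 0.006255

Final: 0.006255


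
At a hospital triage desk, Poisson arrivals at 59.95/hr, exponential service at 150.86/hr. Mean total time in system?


W = 1/(μ−λ) = 1/(150.86 − 59.95) = 1/90.91 = 0.01100 hr

Final: 0.01100 hr


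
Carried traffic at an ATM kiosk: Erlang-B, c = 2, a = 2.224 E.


B(2,2.224) = 0.434097 (Erlang-B)
Carried load = a(1 − B) = 2.224·(1 − 0.434097) = 2.224·0.565903 = 1.2586 E

Final: 1.2586 Erlangs


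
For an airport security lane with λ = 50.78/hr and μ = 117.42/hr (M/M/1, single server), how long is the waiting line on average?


ρ = 50.78/117.42 = 0.4325
Lq = ρ²/(1−ρ) = 0.1870/0.5675 = 0.3295

Final: 0.3295


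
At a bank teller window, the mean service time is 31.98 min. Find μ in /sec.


μ = 1/(service time) in consistent units.
1 second = 0.0166667 min, so μ = 0.0166667/31.98 = 0.0005212 per second

Final: 0.0005212 /sec


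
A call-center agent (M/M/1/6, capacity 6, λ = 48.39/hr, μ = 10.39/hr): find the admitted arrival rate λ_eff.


ρ = 4.6574; P_K = (1−ρ)ρ^6/(1−ρ^7) = 0.785303
λ_eff = λ(1 − P_K) = 48.39·(1 − 0.785303) = 48.39·0.214697 = 10.3892 /hr

Final: 10.3892 /hr


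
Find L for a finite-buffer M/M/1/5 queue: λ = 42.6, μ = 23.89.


ρ = 42.6/23.89 = 1.7832
L = ρ[1 − (K+1)ρ^K + Kρ^(K+1)] / [(1−ρ)(1−ρ^(K+1))]
Numerator: 1.7832·(1 − 6·18.028818 + 5·32.148499) = 95.523835
Denominator: (-0.7832)·(-31.148499) = 24.394659
L = 95.523835/24.394659 = 3.9158

Final: 3.9158


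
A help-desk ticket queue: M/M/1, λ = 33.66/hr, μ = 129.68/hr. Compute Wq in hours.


ρ = 33.66/129.68 = 0.2596
Wq = ρ/(μ−λ) = 0.2596/(129.68 − 33.66) = 0.2596/96.02 = 0.002703 hr

Final: 0.002703 hr


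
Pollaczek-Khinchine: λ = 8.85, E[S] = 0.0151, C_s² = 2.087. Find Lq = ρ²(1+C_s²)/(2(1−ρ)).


ρ = λ·E[S] = 8.85·0.0151 = 0.1336
Lq = ρ²(1+C_s²)/(2(1−ρ)) = 0.01786·(1+2.087)/(2·0.8664)
= 0.01786·3.0870/1.7327 = 0.03182

Final: 0.03182


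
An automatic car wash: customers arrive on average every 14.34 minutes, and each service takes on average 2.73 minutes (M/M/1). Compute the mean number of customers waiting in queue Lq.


λ = 60/14.34 = 4.1841 /hr
μ = 60/2.73 = 21.9780 /hr
ρ = λ/μ = 4.1841/21.9780 = 0.1904
Lq = ρ²/(1−ρ) = 0.03624/0.8096 = 0.04477

Final: 0.04477


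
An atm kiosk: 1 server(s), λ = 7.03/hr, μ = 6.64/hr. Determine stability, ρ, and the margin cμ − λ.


Total capacity cμ = 1·6.64 = 6.64/hr
ρ = λ/(cμ) = 7.03/6.64 = 1.0587
Stable ⇔ ρ < 1: NO
Spare capacity = cμ − λ = 6.64 − 7.03 = -0.39/hr

Final: ρ = 1.0587; unstable; margin = -0.39/hr


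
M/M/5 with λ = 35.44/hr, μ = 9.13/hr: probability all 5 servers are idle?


a = λ/μ = 35.44/9.13 = 3.8817; ρ = a/c = 0.7763
Σ_{k=0}^{4} a^k/k! (terms k=0..4) = 1.00000 + 3.88171 + 7.53383 + 9.74805 + 9.45977 = 31.62335
Tail: a^5/(5!(1−ρ)) = 881.28155/(120·0.2237) = 32.83587
P₀ = 1/(31.62335 + 32.83587) = 1/64.45922 = 0.015514

Final: 0.015514


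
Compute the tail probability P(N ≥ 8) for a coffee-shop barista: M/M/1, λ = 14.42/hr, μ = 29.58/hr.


ρ = 14.42/29.58 = 0.4875
P(N ≥ n) = ρ^n = 0.4875^8 = 0.003190

Final: 0.003190


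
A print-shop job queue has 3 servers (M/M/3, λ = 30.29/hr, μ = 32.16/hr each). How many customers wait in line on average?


a = λ/μ = 0.9419; ρ = a/3 = 0.3140
P₀ = 0.386343
Lq = P₀·a^c·ρ / (c!·(1−ρ)²) = 0.386343·0.83551·0.3140/(6·0.47066)
= 0.03589

Final: 0.03589


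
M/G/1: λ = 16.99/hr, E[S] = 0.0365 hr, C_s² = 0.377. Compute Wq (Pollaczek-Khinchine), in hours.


ρ = λ·E[S] = 16.99·0.0365 = 0.6201
E[S²] = E[S]²(1+C_s²) = 0.0365²·(1+0.377) = 0.001835
Wq = λ·E[S²]/(2(1−ρ)) = 16.99·0.001835/(2·0.3799) = 0.04103 hr

Final: 0.04103 hr


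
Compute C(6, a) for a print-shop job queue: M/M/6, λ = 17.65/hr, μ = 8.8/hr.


a = λ/μ = 2.0057; ρ = a/6 = 0.3343
P₀ = 0.134366 (from M/M/c formula)
C(c,a) = [a^c/(c!(1−ρ))]·P₀ = [65.09869/(720·0.6657)]·0.134366
= 0.13582·0.134366 = 0.018249

Final: 0.018249


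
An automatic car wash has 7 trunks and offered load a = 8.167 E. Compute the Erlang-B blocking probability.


B(c,a) = (a^c/c!) / Σ_{k=0}^{c} a^k/k!
a^7/7! = 480.847489
Σ terms (k=0..7): 1.00000 + 8.16700 + 33.34994 + 90.78967 + 185.36980 + 302.78303 + 412.13817 + 480.84749 = 1514.445099
B = 480.847489/1514.445099 = 0.317507

Final: 0.317507


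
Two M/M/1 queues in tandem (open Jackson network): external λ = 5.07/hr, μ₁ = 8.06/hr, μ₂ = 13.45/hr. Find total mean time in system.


Each node sees arrival rate λ = 5.07/hr (tandem ⇒ throughput preserved).
W₁ = 1/(μ₁−λ) = 1/(8.06−5.07) = 0.33445 hr
W₂ = 1/(μ₂−λ) = 1/(13.45−5.07) = 0.11933 hr
W_total = W₁ + W₂ = 0.33445 + 0.11933 = 0.45378 hr

Final: 0.45378 hr


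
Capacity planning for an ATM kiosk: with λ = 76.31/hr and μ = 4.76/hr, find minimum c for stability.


Stability requires cμ > λ ⇔ c > λ/μ.
λ/μ = 76.31/4.76 = 16.0315
Minimum integer c = ⌊16.0315⌋ + 1 = 17
Check: 17·4.76 = 80.92 > 76.31, while 16·4.76 = 76.16 ≤ 76.31

Final: 17 servers


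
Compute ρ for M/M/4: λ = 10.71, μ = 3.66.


ρ = λ/(cμ) = 10.71/(4·3.66) = 10.71/14.64 = 0.7316

Final: 0.7316


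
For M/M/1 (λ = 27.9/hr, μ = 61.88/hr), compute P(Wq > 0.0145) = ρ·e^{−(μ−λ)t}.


ρ = 27.9/61.88 = 0.4509
P(Wq > t) = ρ·e^{−(μ−λ)t} = 0.4509·e^{−0.4927}
= 0.4509·0.610968 = 0.275469

Final: 0.275469


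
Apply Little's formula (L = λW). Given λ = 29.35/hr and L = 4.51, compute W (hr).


W = L/λ = 4.51/29.35 = 0.1537 hr

Final: 0.1537 hr


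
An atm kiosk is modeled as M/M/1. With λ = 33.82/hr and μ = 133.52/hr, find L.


ρ = λ/μ = 33.82/133.52 = 0.2533
L = ρ/(1−ρ) = 0.2533/(1 − 0.2533) = 0.2533/0.7467 = 0.3392

Final: 0.3392


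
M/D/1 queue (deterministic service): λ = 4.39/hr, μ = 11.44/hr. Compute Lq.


ρ = 4.39/11.44 = 0.3837
M/D/1: Lq = ρ²/(2(1−ρ)) = 0.1473/(2·0.6163) = 0.11948

Final: 0.11948


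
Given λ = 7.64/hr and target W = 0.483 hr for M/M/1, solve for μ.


W = 1/(μ−λ) ⇒ μ − λ = 1/W = 1/0.483 = 2.0704
μ = λ + 1/W = 7.64 + 2.0704 = 9.7104 per hr

Final: 9.7104 /hr


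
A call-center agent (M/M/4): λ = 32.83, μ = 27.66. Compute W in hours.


a = 1.1869; ρ = 0.2967; P₀ = 0.304177
Lq = P₀·a^c·ρ/(c!(1−ρ)²) = 0.01509
Wq = Lq/λ = 0.01509/32.83 = 0.0004597 hr
W = Wq + 1/μ = 0.0004597 + 0.03615 = 0.03661 hr

Final: 0.03661 hr


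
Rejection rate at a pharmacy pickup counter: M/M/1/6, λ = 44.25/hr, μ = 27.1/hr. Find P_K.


ρ = λ/μ = 44.25/27.1 = 1.6328
P_K = (1−ρ)ρ^K/(1−ρ^(K+1)) = (-0.6328·18.952387)/(1 − 30.946240)
= -11.993853/-29.946240 = 0.400513

Final: 0.400513


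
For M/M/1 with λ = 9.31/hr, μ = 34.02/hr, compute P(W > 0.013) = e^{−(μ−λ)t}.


W ~ Exponential(μ−λ) for M/M/1.
μ − λ = 34.02 − 9.31 = 24.7100
P(W > t) = e^{−(μ−λ)t} = e^{−0.3212} = 0.725256

Final: 0.725256


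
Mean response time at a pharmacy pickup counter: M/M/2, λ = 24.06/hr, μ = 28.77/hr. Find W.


a = 0.8363; ρ = 0.4181; P₀ = 0.410294
Lq = P₀·a^c·ρ/(c!(1−ρ)²) = 0.17720
Wq = Lq/λ = 0.17720/24.06 = 0.007365 hr
W = Wq + 1/μ = 0.007365 + 0.03476 = 0.04212 hr

Final: 0.04212 hr


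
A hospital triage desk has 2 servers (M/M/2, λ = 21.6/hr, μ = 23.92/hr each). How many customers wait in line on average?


a = λ/μ = 0.9030; ρ = a/2 = 0.4515
P₀ = 0.377880
Lq = P₀·a^c·ρ / (c!·(1−ρ)²) = 0.377880·0.81543·0.4515/(2·0.30085)
= 0.23122

Final: 0.23122


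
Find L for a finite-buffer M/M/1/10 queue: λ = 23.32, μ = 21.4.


ρ = 23.32/21.4 = 1.0897
L = ρ[1 − (K+1)ρ^K + Kρ^(K+1)] / [(1−ρ)(1−ρ^(K+1))]
Numerator: 1.0897·(1 − 11·2.361281 + 10·2.573135) = 0.825192
Denominator: (-0.08972)·(-1.573135) = 0.141141
L = 0.825192/0.141141 = 5.8466

Final: 5.8466


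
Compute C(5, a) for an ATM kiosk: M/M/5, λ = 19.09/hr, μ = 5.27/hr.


a = λ/μ = 3.6224; ρ = a/5 = 0.7245
P₀ = 0.022152 (from M/M/c formula)
C(c,a) = [a^c/(c!(1−ρ))]·P₀ = [623.70118/(120·0.2755)]·0.022152
= 18.86424·0.022152 = 0.417872

Final: 0.417872


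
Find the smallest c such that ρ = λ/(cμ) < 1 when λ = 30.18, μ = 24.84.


Stability requires cμ > λ ⇔ c > λ/μ.
λ/μ = 30.18/24.84 = 1.2150
Minimum integer c = ⌊1.2150⌋ + 1 = 2
Check: 2·24.84 = 49.68 > 30.18, while 1·24.84 = 24.84 ≤ 30.18

Final: 2 servers


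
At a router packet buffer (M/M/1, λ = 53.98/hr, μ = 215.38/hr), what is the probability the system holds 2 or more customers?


ρ = 53.98/215.38 = 0.2506
P(N ≥ n) = ρ^n = 0.2506^2 = 0.062814

Final: 0.062814


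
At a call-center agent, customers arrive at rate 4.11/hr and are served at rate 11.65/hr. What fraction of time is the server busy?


ρ = λ/μ = 4.11/11.65 = 0.3528

Final: 0.3528


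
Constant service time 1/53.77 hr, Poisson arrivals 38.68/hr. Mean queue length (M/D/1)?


ρ = 38.68/53.77 = 0.7194
M/D/1: Lq = ρ²/(2(1−ρ)) = 0.5175/(2·0.2806) = 0.92196

Final: 0.92196


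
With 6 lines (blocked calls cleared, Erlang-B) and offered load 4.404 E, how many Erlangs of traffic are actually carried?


B(6,4.404) = 0.146965 (Erlang-B)
Carried load = a(1 − B) = 4.404·(1 − 0.146965) = 4.404·0.853035 = 3.7568 E

Final: 3.7568 Erlangs


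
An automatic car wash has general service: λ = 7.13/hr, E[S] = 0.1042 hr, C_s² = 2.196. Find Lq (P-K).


ρ = λ·E[S] = 7.13·0.1042 = 0.7429
Lq = ρ²(1+C_s²)/(2(1−ρ)) = 0.5520·(1+2.196)/(2·0.2571)
= 0.5520·3.1960/0.5141 = 3.43136

Final: 3.43136


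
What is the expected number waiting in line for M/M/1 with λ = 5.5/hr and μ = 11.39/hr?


ρ = 5.5/11.39 = 0.4829
Lq = ρ²/(1−ρ) = 0.2332/0.5171 = 0.4509

Final: 0.4509


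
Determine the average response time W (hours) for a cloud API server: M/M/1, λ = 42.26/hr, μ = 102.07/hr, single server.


W = 1/(μ−λ) = 1/(102.07 − 42.26) = 1/59.81 = 0.01672 hr

Final: 0.01672 hr


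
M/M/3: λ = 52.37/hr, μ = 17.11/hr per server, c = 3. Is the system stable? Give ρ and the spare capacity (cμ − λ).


Total capacity cμ = 3·17.11 = 51.33/hr
ρ = λ/(cμ) = 52.37/51.33 = 1.0203
Stable ⇔ ρ < 1: NO
Spare capacity = cμ − λ = 51.33 − 52.37 = -1.04/hr

Final: ρ = 1.0203; unstable; margin = -1.04/hr
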